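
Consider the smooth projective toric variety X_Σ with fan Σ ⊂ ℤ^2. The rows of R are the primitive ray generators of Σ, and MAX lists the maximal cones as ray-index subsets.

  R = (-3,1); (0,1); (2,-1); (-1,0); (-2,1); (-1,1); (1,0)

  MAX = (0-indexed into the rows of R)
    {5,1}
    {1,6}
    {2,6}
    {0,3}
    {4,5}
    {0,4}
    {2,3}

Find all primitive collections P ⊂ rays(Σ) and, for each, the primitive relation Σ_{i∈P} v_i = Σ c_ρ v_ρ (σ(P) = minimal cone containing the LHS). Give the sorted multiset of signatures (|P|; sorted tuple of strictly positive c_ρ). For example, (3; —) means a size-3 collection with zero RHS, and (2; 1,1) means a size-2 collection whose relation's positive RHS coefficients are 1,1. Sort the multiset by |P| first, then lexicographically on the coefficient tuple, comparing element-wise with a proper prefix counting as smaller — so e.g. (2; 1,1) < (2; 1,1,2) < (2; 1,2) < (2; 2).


Δ(Σ) — 7 vertices, 14 min non-faces:

  P = {2,4}:  v_{2} + v_{4} = 0  →  sig = (2; —)
  P = {3,6}:  v_{3} + v_{6} = 0  →  sig = (2; —)
  P = {0,2}:  v_{0} + v_{2} = v_{3}  →  sig = (2; 1)
  P = {0,6}:  v_{0} + v_{6} = v_{4}  →  sig = (2; 1)
  P = {1,3}:  v_{1} + v_{3} = v_{5}  →  sig = (2; 1)
  P = {2,5}:  v_{2} + v_{5} = v_{6}  →  sig = (2; 1)
  P = {3,4}:  v_{3} + v_{4} = v_{0}  →  sig = (2; 1)
  P = {3,5}:  v_{3} + v_{5} = v_{4}  →  sig = (2; 1)
  P = {4,6}:  v_{4} + v_{6} = v_{5}  →  sig = (2; 1)
  P = {5,6}:  v_{5} + v_{6} = v_{1}  →  sig = (2; 1)
  P = {0,1}:  v_{0} + v_{1} = v_{4} + v_{5}  →  sig = (2; 1,1)
  P = {0,5}:  v_{0} + v_{5} = 2·v_{4}  →  sig = (2; 2)
  P = {1,2}:  v_{1} + v_{2} = 2·v_{6}  →  sig = (2; 2)
  P = {1,4}:  v_{1} + v_{4} = 2·v_{5}  →  sig = (2; 2)

Sorted signature multiset PRS(X):
    |P|=2: 14 collections, coeffs (), (), (1), (1), (1), (1), (1), (1), (1), (1), (1,1), (2), (2), (2)


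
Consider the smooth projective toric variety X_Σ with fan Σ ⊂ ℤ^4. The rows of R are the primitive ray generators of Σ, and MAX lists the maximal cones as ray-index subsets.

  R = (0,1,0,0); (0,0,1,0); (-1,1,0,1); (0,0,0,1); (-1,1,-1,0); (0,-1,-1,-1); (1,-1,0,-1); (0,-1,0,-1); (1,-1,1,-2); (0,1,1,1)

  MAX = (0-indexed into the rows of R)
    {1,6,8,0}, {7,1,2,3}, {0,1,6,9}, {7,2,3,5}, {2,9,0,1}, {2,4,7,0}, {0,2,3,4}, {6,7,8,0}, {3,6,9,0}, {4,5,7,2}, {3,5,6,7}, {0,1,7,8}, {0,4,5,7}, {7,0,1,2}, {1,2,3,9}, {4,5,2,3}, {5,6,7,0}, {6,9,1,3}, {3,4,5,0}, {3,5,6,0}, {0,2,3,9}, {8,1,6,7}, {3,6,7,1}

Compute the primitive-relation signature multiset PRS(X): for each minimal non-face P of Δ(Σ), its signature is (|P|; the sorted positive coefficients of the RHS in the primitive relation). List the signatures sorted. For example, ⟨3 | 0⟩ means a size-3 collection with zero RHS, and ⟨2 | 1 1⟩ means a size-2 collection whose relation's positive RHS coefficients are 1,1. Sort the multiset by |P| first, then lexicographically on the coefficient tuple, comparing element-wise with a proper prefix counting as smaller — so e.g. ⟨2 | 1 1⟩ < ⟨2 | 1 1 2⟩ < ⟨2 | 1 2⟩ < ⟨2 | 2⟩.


Σ has 17 primitive collections:

  {2,6}:  v_{2} + v_{6} = 0 — sig = ⟨2 | 0⟩
  {5,9}:  v_{5} + v_{9} = 0 — sig = ⟨2 | 0⟩
  {1,5}:  v_{1} + v_{5} = v_{7} — sig = ⟨2 | 1⟩
  {7,9}:  v_{7} + v_{9} = v_{1} — sig = ⟨2 | 1⟩
  {3,8}:  v_{3} + v_{8} = v_{1} + v_{6} — sig = ⟨2 | 1 1⟩
  {4,6}:  v_{4} + v_{6} = v_{0} + v_{5} — sig = ⟨2 | 1 1⟩
  {4,9}:  v_{4} + v_{9} = v_{0} + v_{2} — sig = ⟨2 | 1 1⟩
  {1,4}:  v_{1} + v_{4} = v_{0} + v_{2} + v_{7} — sig = ⟨2 | 1 1 1⟩
  {2,8}:  v_{2} + v_{8} = v_{0} + v_{1} + v_{7} — sig = ⟨2 | 1 1 1⟩
  {5,8}:  v_{5} + v_{8} = v_{0} + v_{6} + 2·v_{7} — sig = ⟨2 | 1 1 2⟩
  {8,9}:  v_{8} + v_{9} = v_{0} + 2·v_{1} + v_{6} — sig = ⟨2 | 1 1 2⟩
  {4,8}:  v_{4} + v_{8} = 2·v_{0} + 2·v_{7} — sig = ⟨2 | 2 2⟩
  {0,3,7}:  v_{0} + v_{3} + v_{7} = 0 — sig = ⟨3 | 0⟩
  {0,1,3}:  v_{0} + v_{1} + v_{3} = v_{9} — sig = ⟨3 | 1⟩
  {0,2,5}:  v_{0} + v_{2} + v_{5} = v_{4} — sig = ⟨3 | 1⟩
  {3,4,7}:  v_{3} + v_{4} + v_{7} = v_{2} + v_{5} — sig = ⟨3 | 1 1⟩
  {0,1,6,7}:  v_{0} + v_{1} + v_{6} + v_{7} = v_{8} — sig = ⟨4 | 1⟩

Sorted signature multiset PRS(X):
    |P|=2: 12 collections, coeffs (), (), (1), (1), (1,1), (1,1), (1,1), (1,1,1), (1,1,1), (1,1,2), (1,1,2), (2,2)
    |P|=3: 4 collections, coeffs (), (1), (1), (1,1)
    |P|=4: 1 collection, coeffs (1)


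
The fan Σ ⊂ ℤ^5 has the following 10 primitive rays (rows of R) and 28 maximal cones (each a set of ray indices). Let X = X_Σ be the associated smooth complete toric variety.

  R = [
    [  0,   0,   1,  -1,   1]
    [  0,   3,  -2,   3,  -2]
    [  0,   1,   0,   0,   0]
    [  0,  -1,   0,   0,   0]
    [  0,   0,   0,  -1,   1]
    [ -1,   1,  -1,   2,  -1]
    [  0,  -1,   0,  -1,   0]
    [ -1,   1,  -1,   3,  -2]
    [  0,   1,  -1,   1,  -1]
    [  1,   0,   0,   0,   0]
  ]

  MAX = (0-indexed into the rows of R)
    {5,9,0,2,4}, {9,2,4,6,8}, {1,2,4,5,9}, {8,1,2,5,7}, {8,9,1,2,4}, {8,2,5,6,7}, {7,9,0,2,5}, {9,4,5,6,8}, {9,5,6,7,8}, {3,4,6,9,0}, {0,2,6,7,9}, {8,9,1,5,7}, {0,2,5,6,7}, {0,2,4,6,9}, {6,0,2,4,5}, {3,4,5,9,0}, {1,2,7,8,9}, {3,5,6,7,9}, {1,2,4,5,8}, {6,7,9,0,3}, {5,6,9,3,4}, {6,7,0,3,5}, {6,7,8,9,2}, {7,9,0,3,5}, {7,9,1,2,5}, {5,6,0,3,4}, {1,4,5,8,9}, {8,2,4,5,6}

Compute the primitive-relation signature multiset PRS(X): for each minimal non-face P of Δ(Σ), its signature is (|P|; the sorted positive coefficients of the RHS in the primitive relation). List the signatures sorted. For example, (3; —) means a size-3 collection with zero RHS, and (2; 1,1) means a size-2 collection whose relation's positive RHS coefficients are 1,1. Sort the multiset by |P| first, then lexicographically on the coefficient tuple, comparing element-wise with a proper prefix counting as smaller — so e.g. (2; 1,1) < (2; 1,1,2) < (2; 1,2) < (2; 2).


The 10 primitive collections of Σ (r=10, n=5):

  • {2,3}:  v_{2} + v_{3} = 0  so sig = (2; —)
  • {0,8}:  v_{0} + v_{8} = v_{2}  so sig = (2; 1)
  • {4,7}:  v_{4} + v_{7} = v_{5}  so sig = (2; 1)
  • {1,3}:  v_{1} + v_{3} = v_{5} + v_{8} + v_{9}  so sig = (2; 1,1,1)
  • {3,8}:  v_{3} + v_{8} = v_{5} + v_{6} + v_{9}  so sig = (2; 1,1,1)
  • {0,1}:  v_{0} + v_{1} = 2·v_{2} + v_{5} + v_{9}  so sig = (2; 1,1,2)
  • {1,6}:  v_{1} + v_{6} = 2·v_{8}  so sig = (2; 2)
  • {0,5,6,9}:  v_{0} + v_{5} + v_{6} + v_{9} = 0  so sig = (4; —)
  • {2,5,6,9}:  v_{2} + v_{5} + v_{6} + v_{9} = v_{8}  so sig = (4; 1)
  • {2,5,8,9}:  v_{2} + v_{5} + v_{8} + v_{9} = v_{1}  so sig = (4; 1)

Sorted signature multiset PRS(X):
    (2; —)
    (2; 1)
    (2; 1)
    (2; 1,1,1)
    (2; 1,1,1)
    (2; 1,1,2)
    (2; 2)
    (4; —)
    (4; 1)
    (4; 1)


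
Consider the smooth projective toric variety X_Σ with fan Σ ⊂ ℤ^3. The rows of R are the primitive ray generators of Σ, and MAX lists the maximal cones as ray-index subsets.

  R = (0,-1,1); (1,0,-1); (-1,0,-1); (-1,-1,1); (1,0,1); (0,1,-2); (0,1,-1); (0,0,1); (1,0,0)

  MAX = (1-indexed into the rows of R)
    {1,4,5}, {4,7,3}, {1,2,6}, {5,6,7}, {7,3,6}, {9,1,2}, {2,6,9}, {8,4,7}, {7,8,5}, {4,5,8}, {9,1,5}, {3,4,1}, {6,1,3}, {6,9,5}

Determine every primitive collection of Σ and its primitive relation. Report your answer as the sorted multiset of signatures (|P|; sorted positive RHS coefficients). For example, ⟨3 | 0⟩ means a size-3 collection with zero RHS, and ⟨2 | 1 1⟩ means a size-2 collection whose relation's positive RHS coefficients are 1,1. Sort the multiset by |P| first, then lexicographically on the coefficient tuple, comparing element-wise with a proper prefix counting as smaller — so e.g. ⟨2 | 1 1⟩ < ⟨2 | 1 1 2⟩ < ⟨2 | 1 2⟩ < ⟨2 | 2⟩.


18 collections generate NE(X_Σ); each relation:

  • {1,7}:  v_{1} + v_{7} = 0 — sig = ⟨2 | 0⟩
  • {3,5}:  v_{3} + v_{5} = 0 — sig = ⟨2 | 0⟩
  • {2,8}:  v_{2} + v_{8} = v_{9} — sig = ⟨2 | 1⟩
  • {4,6}:  v_{4} + v_{6} = v_{3} — sig = ⟨2 | 1⟩
  • {4,9}:  v_{4} + v_{9} = v_{1} — sig = ⟨2 | 1⟩
  • {6,8}:  v_{6} + v_{8} = v_{7} — sig = ⟨2 | 1⟩
  • {8,9}:  v_{8} + v_{9} = v_{5} — sig = ⟨2 | 1⟩
  • {1,8}:  v_{1} + v_{8} = v_{4} + v_{5} — sig = ⟨2 | 1 1⟩
  • {2,7}:  v_{2} + v_{7} = v_{6} + v_{9} — sig = ⟨2 | 1 1⟩
  • {3,8}:  v_{3} + v_{8} = v_{4} + v_{7} — sig = ⟨2 | 1 1⟩
  • {3,9}:  v_{3} + v_{9} = v_{1} + v_{6} — sig = ⟨2 | 1 1⟩
  • {7,9}:  v_{7} + v_{9} = v_{5} + v_{6} — sig = ⟨2 | 1 1⟩
  • {2,4}:  v_{2} + v_{4} = 2·v_{1} + v_{6} — sig = ⟨2 | 1 2⟩
  • {2,5}:  v_{2} + v_{5} = 2·v_{9} — sig = ⟨2 | 2⟩
  • {2,3}:  v_{2} + v_{3} = 2·v_{1} + 2·v_{6} — sig = ⟨2 | 2 2⟩
  • {1,5,6}:  v_{1} + v_{5} + v_{6} = v_{9} — sig = ⟨3 | 1⟩
  • {1,6,9}:  v_{1} + v_{6} + v_{9} = v_{2} — sig = ⟨3 | 1⟩
  • {4,5,7}:  v_{4} + v_{5} + v_{7} = v_{8} — sig = ⟨3 | 1⟩

Signatures (|P|; sorted positive RHS coefficients), sorted:
{ ⟨2 | 0⟩ ×2,  ⟨2 | 1⟩ ×5,  ⟨2 | 1 1⟩ ×5,  ⟨2 | 1 2⟩,  ⟨2 | 2⟩,  ⟨2 | 2 2⟩,  ⟨3 | 1⟩ ×3 }


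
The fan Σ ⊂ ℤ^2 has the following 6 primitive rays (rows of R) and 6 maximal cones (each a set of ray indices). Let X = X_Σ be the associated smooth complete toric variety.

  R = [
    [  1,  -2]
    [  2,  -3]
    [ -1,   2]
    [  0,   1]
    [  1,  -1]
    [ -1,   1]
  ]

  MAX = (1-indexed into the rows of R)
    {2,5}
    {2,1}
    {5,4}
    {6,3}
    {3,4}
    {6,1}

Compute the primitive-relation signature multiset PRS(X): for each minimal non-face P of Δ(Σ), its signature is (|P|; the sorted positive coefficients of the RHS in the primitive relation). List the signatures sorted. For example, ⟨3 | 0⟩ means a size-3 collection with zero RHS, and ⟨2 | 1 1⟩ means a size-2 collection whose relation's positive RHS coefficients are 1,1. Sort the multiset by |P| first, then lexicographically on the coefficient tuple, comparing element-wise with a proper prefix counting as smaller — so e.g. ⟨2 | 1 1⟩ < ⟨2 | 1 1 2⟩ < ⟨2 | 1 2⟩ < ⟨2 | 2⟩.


|primitive collections| = 9. Relations:

  P = {1,3}:  v_{1} + v_{3} = 0 ; sig = ⟨2 | 0⟩
  P = {5,6}:  v_{5} + v_{6} = 0 ; sig = ⟨2 | 0⟩
  P = {1,4}:  v_{1} + v_{4} = v_{5} ; sig = ⟨2 | 1⟩
  P = {1,5}:  v_{1} + v_{5} = v_{2} ; sig = ⟨2 | 1⟩
  P = {2,3}:  v_{2} + v_{3} = v_{5} ; sig = ⟨2 | 1⟩
  P = {2,6}:  v_{2} + v_{6} = v_{1} ; sig = ⟨2 | 1⟩
  P = {3,5}:  v_{3} + v_{5} = v_{4} ; sig = ⟨2 | 1⟩
  P = {4,6}:  v_{4} + v_{6} = v_{3} ; sig = ⟨2 | 1⟩
  P = {2,4}:  v_{2} + v_{4} = 2·v_{5} ; sig = ⟨2 | 2⟩

so the primitive-relation signature multiset is
[⟨2 | 0⟩, ⟨2 | 0⟩, ⟨2 | 1⟩, ⟨2 | 1⟩, ⟨2 | 1⟩, ⟨2 | 1⟩, ⟨2 | 1⟩, ⟨2 | 1⟩, ⟨2 | 2⟩]


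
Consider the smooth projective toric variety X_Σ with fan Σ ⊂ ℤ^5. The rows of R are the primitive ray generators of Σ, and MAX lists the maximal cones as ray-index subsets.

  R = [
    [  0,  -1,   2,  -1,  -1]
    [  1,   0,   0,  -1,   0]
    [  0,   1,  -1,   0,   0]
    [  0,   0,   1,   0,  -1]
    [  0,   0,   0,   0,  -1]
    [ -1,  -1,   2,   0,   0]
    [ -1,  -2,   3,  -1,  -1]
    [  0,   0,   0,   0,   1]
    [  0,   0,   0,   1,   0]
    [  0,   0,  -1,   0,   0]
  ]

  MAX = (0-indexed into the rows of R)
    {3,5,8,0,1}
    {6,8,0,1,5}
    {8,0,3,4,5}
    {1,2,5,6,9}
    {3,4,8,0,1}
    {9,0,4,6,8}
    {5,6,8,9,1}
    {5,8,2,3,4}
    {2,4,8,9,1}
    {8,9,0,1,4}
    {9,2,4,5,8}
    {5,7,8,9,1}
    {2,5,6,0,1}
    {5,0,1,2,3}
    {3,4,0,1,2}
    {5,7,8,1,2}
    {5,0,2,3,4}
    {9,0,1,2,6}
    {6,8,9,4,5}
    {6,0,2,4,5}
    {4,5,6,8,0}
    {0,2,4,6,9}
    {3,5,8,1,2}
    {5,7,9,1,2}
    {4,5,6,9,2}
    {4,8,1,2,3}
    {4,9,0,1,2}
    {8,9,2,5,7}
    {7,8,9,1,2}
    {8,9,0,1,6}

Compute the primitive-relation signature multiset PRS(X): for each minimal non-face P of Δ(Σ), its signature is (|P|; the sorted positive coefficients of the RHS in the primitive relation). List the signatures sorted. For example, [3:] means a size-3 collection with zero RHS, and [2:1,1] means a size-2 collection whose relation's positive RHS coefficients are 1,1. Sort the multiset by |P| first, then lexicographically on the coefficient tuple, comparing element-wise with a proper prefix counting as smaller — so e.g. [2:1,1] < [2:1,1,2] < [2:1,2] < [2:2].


Δ(Σ) — 10 vertices, 12 min non-faces:

  P = {4,7}:  v_{4} + v_{7} = 0  so sig = [2:]
  P = {3,9}:  v_{3} + v_{9} = v_{4}  so sig = [2:1]
  P = {0,7}:  v_{0} + v_{7} = v_{1} + v_{5}  so sig = [2:1,1]
  P = {3,6}:  v_{3} + v_{6} = v_{0} + v_{4} + v_{5}  so sig = [2:1,1,1]
  P = {3,7}:  v_{3} + v_{7} = v_{1} + v_{2} + v_{5} + v_{8}  so sig = [2:1,1,1,1]
  P = {6,7}:  v_{6} + v_{7} = v_{1} + 2·v_{5} + v_{9}  so sig = [2:1,1,2]
  P = {0,2,8}:  v_{0} + v_{2} + v_{8} = v_{3}  so sig = [3:1]
  P = {0,5,9}:  v_{0} + v_{5} + v_{9} = v_{6}  so sig = [3:1]
  P = {1,4,5}:  v_{1} + v_{4} + v_{5} = v_{0}  so sig = [3:1]
  P = {2,6,8}:  v_{2} + v_{6} + v_{8} = v_{4} + v_{5}  so sig = [3:1,1]
  P = {1,4,6}:  v_{1} + v_{4} + v_{6} = 2·v_{0} + v_{9}  so sig = [3:1,2]
  P = {1,2,5,8,9}:  v_{1} + v_{2} + v_{5} + v_{8} + v_{9} = 0  so sig = [5:]

Hence PRS(X_Σ) =
{ [2:],  [2:1],  [2:1,1],  [2:1,1,1],  [2:1,1,1,1],  [2:1,1,2],  [3:1] ×3,  [3:1,1],  [3:1,2],  [5:] }


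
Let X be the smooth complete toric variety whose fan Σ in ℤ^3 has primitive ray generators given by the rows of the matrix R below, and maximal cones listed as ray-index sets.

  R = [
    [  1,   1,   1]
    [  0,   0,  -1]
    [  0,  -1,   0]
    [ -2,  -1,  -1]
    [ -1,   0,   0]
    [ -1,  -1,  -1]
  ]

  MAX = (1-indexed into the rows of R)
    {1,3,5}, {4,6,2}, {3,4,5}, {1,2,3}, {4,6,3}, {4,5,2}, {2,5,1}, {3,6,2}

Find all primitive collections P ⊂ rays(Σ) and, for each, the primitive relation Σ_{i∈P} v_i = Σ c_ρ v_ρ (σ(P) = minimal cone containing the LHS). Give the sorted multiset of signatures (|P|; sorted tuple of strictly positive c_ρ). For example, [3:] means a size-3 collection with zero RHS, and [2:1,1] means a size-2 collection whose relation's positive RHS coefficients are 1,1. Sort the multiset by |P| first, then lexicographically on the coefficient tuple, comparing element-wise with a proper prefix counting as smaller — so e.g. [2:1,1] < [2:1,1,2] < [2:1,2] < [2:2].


Minimal non-faces — 5 found among 6 rays, 8 max cones:

  {1,6}:  v_{1} + v_{6} = 0 ; sig = [2:]
  {1,4}:  v_{1} + v_{4} = v_{5} ; sig = [2:1]
  {5,6}:  v_{5} + v_{6} = v_{4} ; sig = [2:1]
  {2,3,5}:  v_{2} + v_{3} + v_{5} = v_{6} ; sig = [3:1]
  {2,3,4}:  v_{2} + v_{3} + v_{4} = 2·v_{6} ; sig = [3:2]

Hence PRS(X_Σ) =
    [2:]
    [2:1]
    [2:1]
    [3:1]
    [3:2]


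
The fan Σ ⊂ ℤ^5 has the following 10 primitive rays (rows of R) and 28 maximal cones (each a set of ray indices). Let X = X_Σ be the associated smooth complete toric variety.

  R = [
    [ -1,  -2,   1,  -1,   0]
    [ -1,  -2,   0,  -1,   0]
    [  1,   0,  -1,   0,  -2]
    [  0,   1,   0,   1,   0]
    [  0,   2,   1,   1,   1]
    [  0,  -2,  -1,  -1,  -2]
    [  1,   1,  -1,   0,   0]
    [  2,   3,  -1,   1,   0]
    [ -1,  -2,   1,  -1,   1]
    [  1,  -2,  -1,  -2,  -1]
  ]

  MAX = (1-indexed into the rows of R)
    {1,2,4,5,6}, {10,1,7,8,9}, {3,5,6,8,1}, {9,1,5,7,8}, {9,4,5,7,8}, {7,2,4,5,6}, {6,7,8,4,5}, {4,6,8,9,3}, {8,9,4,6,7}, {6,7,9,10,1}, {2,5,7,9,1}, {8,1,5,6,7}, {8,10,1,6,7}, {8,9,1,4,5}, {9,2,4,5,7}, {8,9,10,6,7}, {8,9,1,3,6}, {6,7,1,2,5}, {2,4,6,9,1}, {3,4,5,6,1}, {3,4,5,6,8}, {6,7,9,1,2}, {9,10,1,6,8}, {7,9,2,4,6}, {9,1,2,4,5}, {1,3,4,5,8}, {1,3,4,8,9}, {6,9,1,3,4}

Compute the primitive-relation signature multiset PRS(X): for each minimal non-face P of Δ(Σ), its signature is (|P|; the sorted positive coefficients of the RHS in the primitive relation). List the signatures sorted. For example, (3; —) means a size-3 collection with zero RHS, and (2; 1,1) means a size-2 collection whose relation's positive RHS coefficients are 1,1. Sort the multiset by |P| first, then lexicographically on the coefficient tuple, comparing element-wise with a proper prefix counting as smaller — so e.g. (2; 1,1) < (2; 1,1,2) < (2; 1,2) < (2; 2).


Primitive collections (12):

  {2,3}:  v_{2} + v_{3} = v_{6}  ⇒ sig = (2; 1)
  {2,8}:  v_{2} + v_{8} = v_{7}  ⇒ sig = (2; 1)
  {3,7}:  v_{3} + v_{7} = v_{6} + v_{8}  ⇒ sig = (2; 1,1)
  {4,10}:  v_{4} + v_{10} = v_{6} + v_{8} + v_{9}  ⇒ sig = (2; 1,1,1)
  {2,10}:  v_{2} + v_{10} = v_{1} + v_{6} + 2·v_{7} + v_{9}  ⇒ sig = (2; 1,1,1,2)
  {5,10}:  v_{5} + v_{10} = 2·v_{1} + v_{7} + v_{8}  ⇒ sig = (2; 1,1,2)
  {3,10}:  v_{3} + v_{10} = v_{1} + 2·v_{6} + 2·v_{8} + v_{9}  ⇒ sig = (2; 1,1,2,2)
  {1,4,7}:  v_{1} + v_{4} + v_{7} = 0  ⇒ sig = (3; —)
  {5,6,9}:  v_{5} + v_{6} + v_{9} = v_{1}  ⇒ sig = (3; 1)
  {3,5,9}:  v_{3} + v_{5} + v_{9} = 2·v_{1} + v_{4} + v_{8}  ⇒ sig = (3; 1,1,2)
  {1,4,6,8}:  v_{1} + v_{4} + v_{6} + v_{8} = v_{3}  ⇒ sig = (4; 1)
  {1,6,7,8,9}:  v_{1} + v_{6} + v_{7} + v_{8} + v_{9} = v_{10}  ⇒ sig = (5; 1)

Hence PRS(X_Σ) =
{ (2; 1) ×2,  (2; 1,1),  (2; 1,1,1),  (2; 1,1,1,2),  (2; 1,1,2),  (2; 1,1,2,2),  (3; —),  (3; 1),  (3; 1,1,2),  (4; 1),  (5; 1) }


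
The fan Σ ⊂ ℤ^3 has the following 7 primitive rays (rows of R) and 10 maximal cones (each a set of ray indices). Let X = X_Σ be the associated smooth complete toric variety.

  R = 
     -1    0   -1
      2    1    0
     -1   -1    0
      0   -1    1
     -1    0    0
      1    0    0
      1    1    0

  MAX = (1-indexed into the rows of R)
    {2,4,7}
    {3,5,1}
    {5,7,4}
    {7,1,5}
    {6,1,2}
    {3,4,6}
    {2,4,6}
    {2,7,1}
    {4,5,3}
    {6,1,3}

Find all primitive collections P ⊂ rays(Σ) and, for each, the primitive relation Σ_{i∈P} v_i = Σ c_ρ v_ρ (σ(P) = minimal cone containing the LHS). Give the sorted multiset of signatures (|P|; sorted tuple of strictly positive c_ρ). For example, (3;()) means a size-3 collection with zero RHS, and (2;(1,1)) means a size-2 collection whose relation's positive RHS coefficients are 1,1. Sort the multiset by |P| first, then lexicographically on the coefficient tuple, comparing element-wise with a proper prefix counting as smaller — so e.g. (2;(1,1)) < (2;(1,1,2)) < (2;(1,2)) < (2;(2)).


6 collections generate NE(X_Σ); each relation:

  • {3,7}:  v_{3} + v_{7} = 0  ⟹  sig = (2;())
  • {5,6}:  v_{5} + v_{6} = 0  ⟹  sig = (2;())
  • {1,4}:  v_{1} + v_{4} = v_{3}  ⟹  sig = (2;(1))
  • {2,3}:  v_{2} + v_{3} = v_{6}  ⟹  sig = (2;(1))
  • {2,5}:  v_{2} + v_{5} = v_{7}  ⟹  sig = (2;(1))
  • {6,7}:  v_{6} + v_{7} = v_{2}  ⟹  sig = (2;(1))

Sorted signature multiset PRS(X):
    (2;())
    (2;())
    (2;(1))
    (2;(1))
    (2;(1))
    (2;(1))


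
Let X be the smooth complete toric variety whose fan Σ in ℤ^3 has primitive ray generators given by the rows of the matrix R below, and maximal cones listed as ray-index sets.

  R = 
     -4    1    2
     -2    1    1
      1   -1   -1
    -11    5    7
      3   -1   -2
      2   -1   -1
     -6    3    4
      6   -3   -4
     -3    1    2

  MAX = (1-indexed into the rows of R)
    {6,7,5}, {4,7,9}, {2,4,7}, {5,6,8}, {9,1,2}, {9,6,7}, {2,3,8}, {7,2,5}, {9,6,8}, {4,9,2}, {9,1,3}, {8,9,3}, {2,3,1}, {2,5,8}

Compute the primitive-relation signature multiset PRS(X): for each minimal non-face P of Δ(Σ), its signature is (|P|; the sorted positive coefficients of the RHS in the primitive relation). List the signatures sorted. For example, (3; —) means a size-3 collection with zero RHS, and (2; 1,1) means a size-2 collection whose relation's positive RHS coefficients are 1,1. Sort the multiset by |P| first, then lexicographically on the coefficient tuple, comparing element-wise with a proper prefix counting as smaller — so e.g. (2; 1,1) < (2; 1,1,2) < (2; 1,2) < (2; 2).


Δ(Σ) — 9 vertices, 18 min non-faces:

  {2,6}:  v_{2} + v_{6} = 0 ; sig = (2; —)
  {5,9}:  v_{5} + v_{9} = 0 ; sig = (2; —)
  {7,8}:  v_{7} + v_{8} = 0 ; sig = (2; —)
  {1,5}:  v_{1} + v_{5} = v_{2} + v_{3} ; sig = (2; 1,1)
  {1,6}:  v_{1} + v_{6} = v_{3} + v_{9} ; sig = (2; 1,1)
  {3,5}:  v_{3} + v_{5} = v_{2} + v_{8} ; sig = (2; 1,1)
  {3,6}:  v_{3} + v_{6} = v_{8} + v_{9} ; sig = (2; 1,1)
  {3,7}:  v_{3} + v_{7} = v_{2} + v_{9} ; sig = (2; 1,1)
  {4,5}:  v_{4} + v_{5} = v_{2} + v_{7} ; sig = (2; 1,1)
  {4,6}:  v_{4} + v_{6} = v_{7} + v_{9} ; sig = (2; 1,1)
  {4,8}:  v_{4} + v_{8} = v_{2} + v_{9} ; sig = (2; 1,1)
  {1,8}:  v_{1} + v_{8} = 2·v_{3} ; sig = (2; 2)
  {1,7}:  v_{1} + v_{7} = 2·v_{2} + 2·v_{9} ; sig = (2; 2,2)
  {3,4}:  v_{3} + v_{4} = 2·v_{2} + 2·v_{9} ; sig = (2; 2,2)
  {1,4}:  v_{1} + v_{4} = 3·v_{2} + 3·v_{9} ; sig = (2; 3,3)
  {2,3,9}:  v_{2} + v_{3} + v_{9} = v_{1} ; sig = (3; 1)
  {2,7,9}:  v_{2} + v_{7} + v_{9} = v_{4} ; sig = (3; 1)
  {2,8,9}:  v_{2} + v_{8} + v_{9} = v_{3} ; sig = (3; 1)

Signatures (|P|; sorted positive RHS coefficients), sorted:
[(2; —), (2; —), (2; —), (2; 1,1), (2; 1,1), (2; 1,1), (2; 1,1), (2; 1,1), (2; 1,1), (2; 1,1), (2; 1,1), (2; 2), (2; 2,2), (2; 2,2), (2; 3,3), (3; 1), (3; 1), (3; 1)]


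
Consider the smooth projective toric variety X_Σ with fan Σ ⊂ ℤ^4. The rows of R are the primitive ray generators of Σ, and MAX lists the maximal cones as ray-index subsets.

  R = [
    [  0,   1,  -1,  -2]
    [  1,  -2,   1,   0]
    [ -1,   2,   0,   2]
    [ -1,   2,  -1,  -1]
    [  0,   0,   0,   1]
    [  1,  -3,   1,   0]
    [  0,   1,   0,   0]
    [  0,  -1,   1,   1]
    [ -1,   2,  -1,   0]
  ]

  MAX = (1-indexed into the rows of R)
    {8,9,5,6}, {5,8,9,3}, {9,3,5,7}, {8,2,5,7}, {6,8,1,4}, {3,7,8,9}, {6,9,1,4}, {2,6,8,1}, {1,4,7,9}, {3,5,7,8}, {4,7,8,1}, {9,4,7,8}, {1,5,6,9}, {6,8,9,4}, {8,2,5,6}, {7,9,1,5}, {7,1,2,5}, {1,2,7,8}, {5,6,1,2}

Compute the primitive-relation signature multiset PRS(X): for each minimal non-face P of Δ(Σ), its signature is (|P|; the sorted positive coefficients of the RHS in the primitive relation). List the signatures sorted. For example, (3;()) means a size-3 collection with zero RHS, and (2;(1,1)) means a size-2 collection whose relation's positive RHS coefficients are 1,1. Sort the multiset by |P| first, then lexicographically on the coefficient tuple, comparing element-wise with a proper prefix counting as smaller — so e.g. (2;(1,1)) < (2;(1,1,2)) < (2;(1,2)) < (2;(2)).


11 minimal non-faces of Δ(Σ) (on 9 rays):

  {2,9}:  v_{2} + v_{9} = 0  ⟹  sig = (2;())
  {4,5}:  v_{4} + v_{5} = v_{9}  ⟹  sig = (2;(1))
  {6,7}:  v_{6} + v_{7} = v_{2}  ⟹  sig = (2;(1))
  {1,3}:  v_{1} + v_{3} = v_{7} + v_{9}  ⟹  sig = (2;(1,1))
  {2,4}:  v_{2} + v_{4} = v_{1} + v_{8}  ⟹  sig = (2;(1,1))
  {3,6}:  v_{3} + v_{6} = v_{5} + v_{8}  ⟹  sig = (2;(1,1))
  {2,3}:  v_{2} + v_{3} = v_{5} + v_{7} + v_{8}  ⟹  sig = (2;(1,1,1))
  {3,4}:  v_{3} + v_{4} = v_{7} + v_{8} + 2·v_{9}  ⟹  sig = (2;(1,1,2))
  {1,5,8}:  v_{1} + v_{5} + v_{8} = 0  ⟹  sig = (3;())
  {1,8,9}:  v_{1} + v_{8} + v_{9} = v_{4}  ⟹  sig = (3;(1))
  {5,7,8,9}:  v_{5} + v_{7} + v_{8} + v_{9} = v_{3}  ⟹  sig = (4;(1))

so the primitive-relation signature multiset is
[(2;()), (2;(1)), (2;(1)), (2;(1,1)), (2;(1,1)), (2;(1,1)), (2;(1,1,1)), (2;(1,1,2)), (3;()), (3;(1)), (4;(1))]


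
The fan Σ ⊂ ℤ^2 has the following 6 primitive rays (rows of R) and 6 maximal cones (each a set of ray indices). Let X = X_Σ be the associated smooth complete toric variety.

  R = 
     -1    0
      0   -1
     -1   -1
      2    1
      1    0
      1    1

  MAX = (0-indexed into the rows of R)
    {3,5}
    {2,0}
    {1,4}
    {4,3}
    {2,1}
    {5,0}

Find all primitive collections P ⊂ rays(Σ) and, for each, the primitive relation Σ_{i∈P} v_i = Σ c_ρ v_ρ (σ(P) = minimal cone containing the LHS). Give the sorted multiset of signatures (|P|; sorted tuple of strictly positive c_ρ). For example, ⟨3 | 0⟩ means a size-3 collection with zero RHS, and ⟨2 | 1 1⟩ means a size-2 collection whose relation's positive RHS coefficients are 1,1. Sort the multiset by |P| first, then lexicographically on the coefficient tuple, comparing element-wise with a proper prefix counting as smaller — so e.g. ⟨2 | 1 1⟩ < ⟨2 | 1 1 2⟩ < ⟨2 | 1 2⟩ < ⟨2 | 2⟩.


9 collections generate NE(X_Σ); each relation:

  • {0,4}:  v_{0} + v_{4} = 0 — sig = ⟨2 | 0⟩
  • {2,5}:  v_{2} + v_{5} = 0 — sig = ⟨2 | 0⟩
  • {0,1}:  v_{0} + v_{1} = v_{2} — sig = ⟨2 | 1⟩
  • {0,3}:  v_{0} + v_{3} = v_{5} — sig = ⟨2 | 1⟩
  • {1,5}:  v_{1} + v_{5} = v_{4} — sig = ⟨2 | 1⟩
  • {2,3}:  v_{2} + v_{3} = v_{4} — sig = ⟨2 | 1⟩
  • {2,4}:  v_{2} + v_{4} = v_{1} — sig = ⟨2 | 1⟩
  • {4,5}:  v_{4} + v_{5} = v_{3} — sig = ⟨2 | 1⟩
  • {1,3}:  v_{1} + v_{3} = 2·v_{4} — sig = ⟨2 | 2⟩

Signatures (|P|; sorted positive RHS coefficients), sorted:
{ ⟨2 | 0⟩ ×2,  ⟨2 | 1⟩ ×6,  ⟨2 | 2⟩ }


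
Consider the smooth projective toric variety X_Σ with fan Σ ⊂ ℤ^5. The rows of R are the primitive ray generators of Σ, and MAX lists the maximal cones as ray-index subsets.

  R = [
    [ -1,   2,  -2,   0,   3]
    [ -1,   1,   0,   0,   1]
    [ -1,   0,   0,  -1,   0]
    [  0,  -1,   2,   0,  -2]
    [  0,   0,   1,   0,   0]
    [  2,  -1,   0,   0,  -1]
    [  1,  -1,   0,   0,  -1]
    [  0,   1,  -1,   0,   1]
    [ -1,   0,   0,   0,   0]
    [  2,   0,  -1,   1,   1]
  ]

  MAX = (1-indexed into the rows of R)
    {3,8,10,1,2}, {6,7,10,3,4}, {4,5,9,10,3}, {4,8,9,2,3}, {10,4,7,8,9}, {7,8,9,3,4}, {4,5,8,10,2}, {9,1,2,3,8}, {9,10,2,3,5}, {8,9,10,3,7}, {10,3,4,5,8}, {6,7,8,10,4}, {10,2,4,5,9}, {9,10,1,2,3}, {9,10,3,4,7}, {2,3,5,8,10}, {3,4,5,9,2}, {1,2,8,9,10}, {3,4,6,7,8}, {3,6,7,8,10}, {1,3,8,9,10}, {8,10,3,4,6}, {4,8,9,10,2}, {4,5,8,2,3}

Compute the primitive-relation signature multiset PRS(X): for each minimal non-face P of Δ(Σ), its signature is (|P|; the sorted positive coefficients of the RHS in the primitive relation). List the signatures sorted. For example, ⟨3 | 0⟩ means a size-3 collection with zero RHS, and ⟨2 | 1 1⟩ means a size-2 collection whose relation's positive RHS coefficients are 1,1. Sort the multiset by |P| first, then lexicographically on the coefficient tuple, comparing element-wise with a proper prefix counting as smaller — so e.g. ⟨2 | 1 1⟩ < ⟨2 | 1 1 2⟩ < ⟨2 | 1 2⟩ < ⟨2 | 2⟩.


Primitive collections (14):

  P = {2,7}:  v_{2} + v_{7} = 0 ; sig = ⟨2 | 0⟩
  P = {1,4}:  v_{1} + v_{4} = v_{2} ; sig = ⟨2 | 1⟩
  P = {6,9}:  v_{6} + v_{9} = v_{7} ; sig = ⟨2 | 1⟩
  P = {1,6}:  v_{1} + v_{6} = v_{3} + v_{8} + v_{10} ; sig = ⟨2 | 1 1 1⟩
  P = {5,7}:  v_{5} + v_{7} = v_{3} + v_{4} + v_{10} ; sig = ⟨2 | 1 1 1⟩
  P = {1,7}:  v_{1} + v_{7} = v_{3} + v_{8} + v_{9} + v_{10} ; sig = ⟨2 | 1 1 1 1⟩
  P = {2,6}:  v_{2} + v_{6} = v_{3} + v_{4} + v_{8} + v_{10} ; sig = ⟨2 | 1 1 1 1⟩
  P = {1,5}:  v_{1} + v_{5} = 2·v_{2} + v_{3} + v_{10} ; sig = ⟨2 | 1 1 2⟩
  P = {5,6}:  v_{5} + v_{6} = 2·v_{3} + 2·v_{4} + v_{8} + 2·v_{10} ; sig = ⟨2 | 1 2 2 2⟩
  P = {5,8,9}:  v_{5} + v_{8} + v_{9} = v_{2} ; sig = ⟨3 | 1⟩
  P = {2,3,4,10}:  v_{2} + v_{3} + v_{4} + v_{10} = v_{5} ; sig = ⟨4 | 1⟩
  P = {3,4,8,9,10}:  v_{3} + v_{4} + v_{8} + v_{9} + v_{10} = 0 ; sig = ⟨5 | 0⟩
  P = {2,3,8,9,10}:  v_{2} + v_{3} + v_{8} + v_{9} + v_{10} = v_{1} ; sig = ⟨5 | 1⟩
  P = {3,4,7,8,10}:  v_{3} + v_{4} + v_{7} + v_{8} + v_{10} = v_{6} ; sig = ⟨5 | 1⟩

Sorted signature multiset PRS(X):
    ⟨2 | 0⟩
    ⟨2 | 1⟩
    ⟨2 | 1⟩
    ⟨2 | 1 1 1⟩
    ⟨2 | 1 1 1⟩
    ⟨2 | 1 1 1 1⟩
    ⟨2 | 1 1 1 1⟩
    ⟨2 | 1 1 2⟩
    ⟨2 | 1 2 2 2⟩
    ⟨3 | 1⟩
    ⟨4 | 1⟩
    ⟨5 | 0⟩
    ⟨5 | 1⟩
    ⟨5 | 1⟩


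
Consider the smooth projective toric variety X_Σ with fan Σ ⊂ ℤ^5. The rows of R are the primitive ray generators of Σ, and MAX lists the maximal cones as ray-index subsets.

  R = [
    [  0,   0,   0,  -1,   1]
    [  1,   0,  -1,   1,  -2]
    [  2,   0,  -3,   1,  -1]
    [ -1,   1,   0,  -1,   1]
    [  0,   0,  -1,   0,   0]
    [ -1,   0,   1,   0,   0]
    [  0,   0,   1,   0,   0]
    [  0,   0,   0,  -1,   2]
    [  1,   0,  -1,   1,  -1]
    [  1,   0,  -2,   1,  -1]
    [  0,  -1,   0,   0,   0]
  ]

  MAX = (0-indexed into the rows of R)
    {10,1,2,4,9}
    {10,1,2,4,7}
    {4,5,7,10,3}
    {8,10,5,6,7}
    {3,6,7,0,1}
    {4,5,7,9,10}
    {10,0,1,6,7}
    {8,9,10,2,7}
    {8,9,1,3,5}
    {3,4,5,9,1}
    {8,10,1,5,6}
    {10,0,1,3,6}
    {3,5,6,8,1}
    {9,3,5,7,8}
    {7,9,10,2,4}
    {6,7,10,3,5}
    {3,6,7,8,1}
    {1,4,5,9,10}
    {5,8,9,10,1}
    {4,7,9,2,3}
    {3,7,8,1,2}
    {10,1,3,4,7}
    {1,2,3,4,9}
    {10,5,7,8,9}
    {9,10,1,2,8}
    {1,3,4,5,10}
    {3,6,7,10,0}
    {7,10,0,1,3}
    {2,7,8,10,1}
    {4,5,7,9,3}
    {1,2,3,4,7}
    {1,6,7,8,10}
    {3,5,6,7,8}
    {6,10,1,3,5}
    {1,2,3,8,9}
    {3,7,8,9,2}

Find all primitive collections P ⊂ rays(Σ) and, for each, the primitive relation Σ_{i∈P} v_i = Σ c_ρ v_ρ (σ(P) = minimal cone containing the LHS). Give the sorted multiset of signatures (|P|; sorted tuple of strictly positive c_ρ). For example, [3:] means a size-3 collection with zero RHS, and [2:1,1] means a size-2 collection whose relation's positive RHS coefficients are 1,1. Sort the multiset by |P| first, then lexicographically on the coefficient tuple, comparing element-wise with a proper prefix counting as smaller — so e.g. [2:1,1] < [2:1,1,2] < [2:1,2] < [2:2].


Δ(Σ) — 11 vertices, 16 min non-faces:

  P={4,6}:  v_{4} + v_{6} = 0 — sig = [2:]
  P={2,5}:  v_{2} + v_{5} = v_{9} — sig = [2:1]
  P={4,8}:  v_{4} + v_{8} = v_{9} — sig = [2:1]
  P={6,9}:  v_{6} + v_{9} = v_{8} — sig = [2:1]
  P={0,8}:  v_{0} + v_{8} = v_{1} + v_{7} — sig = [2:1,1]
  P={0,5}:  v_{0} + v_{5} = v_{3} + v_{6} + v_{10} — sig = [2:1,1,1]
  P={0,9}:  v_{0} + v_{9} = v_{1} + v_{4} + v_{7} — sig = [2:1,1,1]
  P={2,6}:  v_{2} + v_{6} = v_{1} + v_{7} + v_{8} — sig = [2:1,1,1]
  P={0,4}:  v_{0} + v_{4} = v_{1} + v_{3} + v_{7} + v_{10} — sig = [2:1,1,1,1]
  P={0,2}:  v_{0} + v_{2} = 2·v_{1} + v_{4} + 2·v_{7} — sig = [2:1,2,2]
  P={1,5,7}:  v_{1} + v_{5} + v_{7} = 0 — sig = [3:]
  P={1,7,9}:  v_{1} + v_{7} + v_{9} = v_{2} — sig = [3:1]
  P={3,8,10}:  v_{3} + v_{8} + v_{10} = v_{4} — sig = [3:1]
  P={2,3,10}:  v_{2} + v_{3} + v_{10} = v_{1} + 2·v_{4} + v_{7} — sig = [3:1,1,2]
  P={3,9,10}:  v_{3} + v_{9} + v_{10} = 2·v_{4} — sig = [3:2]
  P={1,3,6,7,10}:  v_{1} + v_{3} + v_{6} + v_{7} + v_{10} = v_{0} — sig = [5:1]

Sorted signature multiset PRS(X):
    [2:]
    [2:1]
    [2:1]
    [2:1]
    [2:1,1]
    [2:1,1,1]
    [2:1,1,1]
    [2:1,1,1]
    [2:1,1,1,1]
    [2:1,2,2]
    [3:]
    [3:1]
    [3:1]
    [3:1,1,2]
    [3:2]
    [5:1]


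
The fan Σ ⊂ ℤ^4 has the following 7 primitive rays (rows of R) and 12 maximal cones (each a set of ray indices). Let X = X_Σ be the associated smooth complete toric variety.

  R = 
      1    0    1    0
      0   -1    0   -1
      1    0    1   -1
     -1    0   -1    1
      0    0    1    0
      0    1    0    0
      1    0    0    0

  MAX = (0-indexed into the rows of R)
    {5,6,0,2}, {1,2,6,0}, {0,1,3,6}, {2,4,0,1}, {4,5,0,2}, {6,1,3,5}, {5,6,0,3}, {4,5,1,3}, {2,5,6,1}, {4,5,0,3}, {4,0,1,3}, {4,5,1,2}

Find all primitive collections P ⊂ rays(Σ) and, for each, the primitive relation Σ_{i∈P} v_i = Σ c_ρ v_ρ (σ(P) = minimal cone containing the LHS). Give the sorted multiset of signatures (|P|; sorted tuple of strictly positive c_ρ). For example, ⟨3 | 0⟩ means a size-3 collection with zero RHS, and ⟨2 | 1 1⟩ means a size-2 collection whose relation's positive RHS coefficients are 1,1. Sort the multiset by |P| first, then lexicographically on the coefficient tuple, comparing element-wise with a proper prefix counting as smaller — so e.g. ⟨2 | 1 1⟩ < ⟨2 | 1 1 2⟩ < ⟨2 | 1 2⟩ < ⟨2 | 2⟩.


Primitive collections (3):

  • {2,3}:  v_{2} + v_{3} = 0  ⟹  sig = ⟨2 | 0⟩
  • {4,6}:  v_{4} + v_{6} = v_{0}  ⟹  sig = ⟨2 | 1⟩
  • {0,1,5}:  v_{0} + v_{1} + v_{5} = v_{2}  ⟹  sig = ⟨3 | 1⟩

so the primitive-relation signature multiset is
[⟨2 | 0⟩, ⟨2 | 1⟩, ⟨3 | 1⟩]


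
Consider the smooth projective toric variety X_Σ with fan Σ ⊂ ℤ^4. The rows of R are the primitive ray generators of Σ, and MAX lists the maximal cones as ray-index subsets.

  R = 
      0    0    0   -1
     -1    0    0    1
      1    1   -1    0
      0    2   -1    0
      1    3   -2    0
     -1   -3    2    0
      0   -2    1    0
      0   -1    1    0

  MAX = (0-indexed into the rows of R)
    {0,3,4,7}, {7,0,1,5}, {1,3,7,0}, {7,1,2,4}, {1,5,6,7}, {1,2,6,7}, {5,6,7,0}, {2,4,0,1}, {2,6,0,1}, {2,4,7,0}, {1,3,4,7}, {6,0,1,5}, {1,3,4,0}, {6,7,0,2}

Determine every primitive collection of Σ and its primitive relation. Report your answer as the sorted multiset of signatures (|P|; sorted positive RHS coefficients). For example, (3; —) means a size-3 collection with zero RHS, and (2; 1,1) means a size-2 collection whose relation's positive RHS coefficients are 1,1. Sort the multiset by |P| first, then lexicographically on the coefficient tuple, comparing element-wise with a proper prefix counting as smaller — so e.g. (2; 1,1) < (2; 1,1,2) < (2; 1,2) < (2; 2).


Σ has 9 primitive collections:

  • {3,6}:  v_{3} + v_{6} = 0 — sig = (2; —)
  • {4,5}:  v_{4} + v_{5} = 0 — sig = (2; —)
  • {2,3}:  v_{2} + v_{3} = v_{4} — sig = (2; 1)
  • {2,5}:  v_{2} + v_{5} = v_{6} — sig = (2; 1)
  • {4,6}:  v_{4} + v_{6} = v_{2} — sig = (2; 1)
  • {3,5}:  v_{3} + v_{5} = v_{0} + v_{1} + v_{7} — sig = (2; 1,1,1)
  • {0,1,2,7}:  v_{0} + v_{1} + v_{2} + v_{7} = 0 — sig = (4; —)
  • {0,1,4,7}:  v_{0} + v_{1} + v_{4} + v_{7} = v_{3} — sig = (4; 1)
  • {0,1,6,7}:  v_{0} + v_{1} + v_{6} + v_{7} = v_{5} — sig = (4; 1)

Sorted signature multiset PRS(X):
[(2; —), (2; —), (2; 1), (2; 1), (2; 1), (2; 1,1,1), (4; —), (4; 1), (4; 1)]


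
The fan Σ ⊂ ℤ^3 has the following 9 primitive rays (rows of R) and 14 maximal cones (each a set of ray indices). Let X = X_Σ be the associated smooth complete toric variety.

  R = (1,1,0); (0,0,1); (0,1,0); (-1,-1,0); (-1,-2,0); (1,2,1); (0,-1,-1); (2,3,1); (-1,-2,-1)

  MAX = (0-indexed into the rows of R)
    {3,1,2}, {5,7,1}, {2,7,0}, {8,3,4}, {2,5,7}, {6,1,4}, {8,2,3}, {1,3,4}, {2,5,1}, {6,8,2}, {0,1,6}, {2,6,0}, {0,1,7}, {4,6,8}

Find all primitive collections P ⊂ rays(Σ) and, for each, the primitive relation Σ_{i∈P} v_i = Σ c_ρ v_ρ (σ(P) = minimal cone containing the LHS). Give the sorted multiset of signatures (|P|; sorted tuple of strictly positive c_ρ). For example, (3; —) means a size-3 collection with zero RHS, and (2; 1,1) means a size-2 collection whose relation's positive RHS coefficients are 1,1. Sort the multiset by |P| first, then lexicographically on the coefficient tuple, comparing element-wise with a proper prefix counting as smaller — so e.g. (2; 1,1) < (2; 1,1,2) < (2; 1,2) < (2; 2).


18 collections generate NE(X_Σ); each relation:

  P={0,3}:  v_{0} + v_{3} = 0 — sig = (2; —)
  P={5,8}:  v_{5} + v_{8} = 0 — sig = (2; —)
  P={0,5}:  v_{0} + v_{5} = v_{7} — sig = (2; 1)
  P={0,8}:  v_{0} + v_{8} = v_{6} — sig = (2; 1)
  P={1,8}:  v_{1} + v_{8} = v_{4} — sig = (2; 1)
  P={2,4}:  v_{2} + v_{4} = v_{3} — sig = (2; 1)
  P={3,6}:  v_{3} + v_{6} = v_{8} — sig = (2; 1)
  P={3,7}:  v_{3} + v_{7} = v_{5} — sig = (2; 1)
  P={4,5}:  v_{4} + v_{5} = v_{1} — sig = (2; 1)
  P={5,6}:  v_{5} + v_{6} = v_{0} — sig = (2; 1)
  P={7,8}:  v_{7} + v_{8} = v_{0} — sig = (2; 1)
  P={0,4}:  v_{0} + v_{4} = v_{1} + v_{6} — sig = (2; 1,1)
  P={3,5}:  v_{3} + v_{5} = v_{1} + v_{2} — sig = (2; 1,1)
  P={4,7}:  v_{4} + v_{7} = v_{0} + v_{1} — sig = (2; 1,1)
  P={6,7}:  v_{6} + v_{7} = 2·v_{0} — sig = (2; 2)
  P={1,2,6}:  v_{1} + v_{2} + v_{6} = 0 — sig = (3; —)
  P={0,1,2}:  v_{0} + v_{1} + v_{2} = v_{5} — sig = (3; 1)
  P={1,2,7}:  v_{1} + v_{2} + v_{7} = 2·v_{5} — sig = (3; 2)

so the primitive-relation signature multiset is
[(2; —), (2; —), (2; 1), (2; 1), (2; 1), (2; 1), (2; 1), (2; 1), (2; 1), (2; 1), (2; 1), (2; 1,1), (2; 1,1), (2; 1,1), (2; 2), (3; —), (3; 1), (3; 2)]


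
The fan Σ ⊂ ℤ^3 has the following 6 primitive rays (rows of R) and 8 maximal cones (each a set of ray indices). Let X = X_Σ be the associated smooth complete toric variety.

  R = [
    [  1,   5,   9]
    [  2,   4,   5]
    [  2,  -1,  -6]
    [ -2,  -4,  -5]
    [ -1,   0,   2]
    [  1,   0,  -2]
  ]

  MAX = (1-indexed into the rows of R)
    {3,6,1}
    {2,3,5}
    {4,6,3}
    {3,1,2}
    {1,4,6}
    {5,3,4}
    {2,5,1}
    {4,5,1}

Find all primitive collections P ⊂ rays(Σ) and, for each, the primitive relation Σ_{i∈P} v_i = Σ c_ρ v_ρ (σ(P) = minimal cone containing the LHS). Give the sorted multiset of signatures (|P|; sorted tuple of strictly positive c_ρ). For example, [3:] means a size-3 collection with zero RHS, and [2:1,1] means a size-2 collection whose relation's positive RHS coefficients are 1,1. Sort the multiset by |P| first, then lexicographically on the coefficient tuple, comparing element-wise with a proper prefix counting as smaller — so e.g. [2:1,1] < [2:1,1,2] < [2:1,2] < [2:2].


|primitive collections| = 5. Relations:

  P = {2,4}:  v_{2} + v_{4} = 0 — sig = [2:]
  P = {5,6}:  v_{5} + v_{6} = 0 — sig = [2:]
  P = {2,6}:  v_{2} + v_{6} = v_{1} + v_{3} — sig = [2:1,1]
  P = {1,3,4}:  v_{1} + v_{3} + v_{4} = v_{6} — sig = [3:1]
  P = {1,3,5}:  v_{1} + v_{3} + v_{5} = v_{2} — sig = [3:1]

Sorted signature multiset PRS(X):
{ [2:] ×2,  [2:1,1],  [3:1] ×2 }


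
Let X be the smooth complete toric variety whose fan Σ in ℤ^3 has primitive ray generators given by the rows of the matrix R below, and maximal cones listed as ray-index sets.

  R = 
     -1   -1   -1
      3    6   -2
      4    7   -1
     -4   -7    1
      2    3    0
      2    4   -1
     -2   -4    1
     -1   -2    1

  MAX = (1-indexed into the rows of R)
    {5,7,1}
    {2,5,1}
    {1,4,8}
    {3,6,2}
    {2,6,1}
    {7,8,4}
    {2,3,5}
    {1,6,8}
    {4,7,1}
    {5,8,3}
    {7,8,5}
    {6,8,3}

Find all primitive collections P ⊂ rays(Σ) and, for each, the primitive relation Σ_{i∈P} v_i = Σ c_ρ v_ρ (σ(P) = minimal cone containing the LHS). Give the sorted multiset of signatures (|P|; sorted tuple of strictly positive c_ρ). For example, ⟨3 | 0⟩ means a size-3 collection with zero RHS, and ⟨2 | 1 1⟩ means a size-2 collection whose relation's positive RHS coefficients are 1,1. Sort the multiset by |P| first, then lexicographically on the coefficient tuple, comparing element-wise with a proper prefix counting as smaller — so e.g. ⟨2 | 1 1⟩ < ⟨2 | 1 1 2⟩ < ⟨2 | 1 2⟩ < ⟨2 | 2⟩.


Primitive collections (12):

  • {3,4}:  v_{3} + v_{4} = 0  ⟹  sig = ⟨2 | 0⟩
  • {6,7}:  v_{6} + v_{7} = 0  ⟹  sig = ⟨2 | 0⟩
  • {1,3}:  v_{1} + v_{3} = v_{2}  ⟹  sig = ⟨2 | 1⟩
  • {2,4}:  v_{2} + v_{4} = v_{1}  ⟹  sig = ⟨2 | 1⟩
  • {2,8}:  v_{2} + v_{8} = v_{6}  ⟹  sig = ⟨2 | 1⟩
  • {3,7}:  v_{3} + v_{7} = v_{5}  ⟹  sig = ⟨2 | 1⟩
  • {4,5}:  v_{4} + v_{5} = v_{7}  ⟹  sig = ⟨2 | 1⟩
  • {5,6}:  v_{5} + v_{6} = v_{3}  ⟹  sig = ⟨2 | 1⟩
  • {2,7}:  v_{2} + v_{7} = v_{1} + v_{5}  ⟹  sig = ⟨2 | 1 1⟩
  • {4,6}:  v_{4} + v_{6} = v_{1} + v_{8}  ⟹  sig = ⟨2 | 1 1⟩
  • {1,5,8}:  v_{1} + v_{5} + v_{8} = 0  ⟹  sig = ⟨3 | 0⟩
  • {1,7,8}:  v_{1} + v_{7} + v_{8} = v_{4}  ⟹  sig = ⟨3 | 1⟩

Signatures (|P|; sorted positive RHS coefficients), sorted:
    ⟨2 | 0⟩
    ⟨2 | 0⟩
    ⟨2 | 1⟩
    ⟨2 | 1⟩
    ⟨2 | 1⟩
    ⟨2 | 1⟩
    ⟨2 | 1⟩
    ⟨2 | 1⟩
    ⟨2 | 1 1⟩
    ⟨2 | 1 1⟩
    ⟨3 | 0⟩
    ⟨3 | 1⟩


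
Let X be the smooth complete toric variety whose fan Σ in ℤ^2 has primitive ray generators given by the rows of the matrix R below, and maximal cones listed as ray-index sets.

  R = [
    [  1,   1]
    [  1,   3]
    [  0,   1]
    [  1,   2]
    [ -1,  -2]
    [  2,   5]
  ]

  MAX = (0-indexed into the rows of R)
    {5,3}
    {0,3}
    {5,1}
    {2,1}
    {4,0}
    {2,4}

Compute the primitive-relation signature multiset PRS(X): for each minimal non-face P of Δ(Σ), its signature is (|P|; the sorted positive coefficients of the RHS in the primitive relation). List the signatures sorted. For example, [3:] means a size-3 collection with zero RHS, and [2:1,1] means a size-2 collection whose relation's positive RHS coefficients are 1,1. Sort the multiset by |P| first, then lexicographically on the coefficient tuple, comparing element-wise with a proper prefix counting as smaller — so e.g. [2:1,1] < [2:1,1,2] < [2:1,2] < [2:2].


|primitive collections| = 9. Relations:

  P={3,4}:  v_{3} + v_{4} = 0  ⟹  sig = [2:]
  P={0,2}:  v_{0} + v_{2} = v_{3}  ⟹  sig = [2:1]
  P={1,3}:  v_{1} + v_{3} = v_{5}  ⟹  sig = [2:1]
  P={1,4}:  v_{1} + v_{4} = v_{2}  ⟹  sig = [2:1]
  P={2,3}:  v_{2} + v_{3} = v_{1}  ⟹  sig = [2:1]
  P={4,5}:  v_{4} + v_{5} = v_{1}  ⟹  sig = [2:1]
  P={0,1}:  v_{0} + v_{1} = 2·v_{3}  ⟹  sig = [2:2]
  P={2,5}:  v_{2} + v_{5} = 2·v_{1}  ⟹  sig = [2:2]
  P={0,5}:  v_{0} + v_{5} = 3·v_{3}  ⟹  sig = [2:3]

so the primitive-relation signature multiset is
[[2:], [2:1], [2:1], [2:1], [2:1], [2:1], [2:2], [2:2], [2:3]]
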